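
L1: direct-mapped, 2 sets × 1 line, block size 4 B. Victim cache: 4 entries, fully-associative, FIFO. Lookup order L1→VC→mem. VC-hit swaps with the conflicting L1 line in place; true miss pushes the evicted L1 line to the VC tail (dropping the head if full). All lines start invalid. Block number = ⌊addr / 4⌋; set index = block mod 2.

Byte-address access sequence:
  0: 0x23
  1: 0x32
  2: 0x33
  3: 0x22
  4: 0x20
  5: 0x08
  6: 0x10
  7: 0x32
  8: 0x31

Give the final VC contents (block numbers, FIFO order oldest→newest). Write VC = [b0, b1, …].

#0 0x23→b8/s0 MISS; vc=[]
#1 0x32→b12/s0 MISS; vc=[8]
#2 0x33→b12/s0 L1-HIT; vc=[8]
#3 0x22→b8/s0 VC-HIT; vc=[12]
#4 0x20→b8/s0 L1-HIT; vc=[12]
#5 0x8→b2/s0 MISS; vc=[12,8]
#6 0x10→b4/s0 MISS; vc=[12,8,2]
#7 0x32→b12/s0 VC-HIT; vc=[4,8,2]
#8 0x31→b12/s0 L1-HIT; vc=[4,8,2]

VC = [4, 8, 2]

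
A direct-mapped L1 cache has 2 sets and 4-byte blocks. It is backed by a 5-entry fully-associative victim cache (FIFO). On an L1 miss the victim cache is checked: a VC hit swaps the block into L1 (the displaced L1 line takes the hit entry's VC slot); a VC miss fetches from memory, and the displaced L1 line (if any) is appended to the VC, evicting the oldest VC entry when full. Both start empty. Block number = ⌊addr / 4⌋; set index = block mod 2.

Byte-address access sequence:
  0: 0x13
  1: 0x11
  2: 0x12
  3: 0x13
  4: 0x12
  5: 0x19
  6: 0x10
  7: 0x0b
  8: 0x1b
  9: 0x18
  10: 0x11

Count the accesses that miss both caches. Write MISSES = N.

MISSES = 3

0: 0x13 (blk 4, set 0) → MISS  vc=[]
1: 0x11 (blk 4, set 0) → L1-HIT  vc=[]
2: 0x12 (blk 4, set 0) → L1-HIT  vc=[]
3: 0x13 (blk 4, set 0) → L1-HIT  vc=[]
4: 0x12 (blk 4, set 0) → L1-HIT  vc=[]
5: 0x19 (blk 6, set 0) → MISS  vc=[4]
6: 0x10 (blk 4, set 0) → VC-HIT  vc=[6]
7: 0xb (blk 2, set 0) → MISS  vc=[6, 4]
8: 0x1b (blk 6, set 0) → VC-HIT  vc=[2, 4]
9: 0x18 (blk 6, set 0) → L1-HIT  vc=[2, 4]
10: 0x11 (blk 4, set 0) → VC-HIT  vc=[2, 6]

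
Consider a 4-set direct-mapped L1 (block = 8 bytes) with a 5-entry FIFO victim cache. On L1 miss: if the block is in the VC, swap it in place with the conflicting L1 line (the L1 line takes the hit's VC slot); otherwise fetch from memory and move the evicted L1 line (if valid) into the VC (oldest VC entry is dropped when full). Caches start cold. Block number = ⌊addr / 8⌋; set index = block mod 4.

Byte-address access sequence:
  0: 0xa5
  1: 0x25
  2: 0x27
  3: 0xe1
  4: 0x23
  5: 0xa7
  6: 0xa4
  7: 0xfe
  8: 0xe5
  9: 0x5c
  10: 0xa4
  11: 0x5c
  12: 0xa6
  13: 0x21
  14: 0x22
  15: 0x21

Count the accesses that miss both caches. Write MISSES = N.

MISSES = 5

#0 0xa5→b20/s0 MISS; vc=[]
#1 0x25→b4/s0 MISS; vc=[20]
#2 0x27→b4/s0 L1-HIT; vc=[20]
#3 0xe1→b28/s0 MISS; vc=[20,4]
#4 0x23→b4/s0 VC-HIT; vc=[20,28]
#5 0xa7→b20/s0 VC-HIT; vc=[4,28]
#6 0xa4→b20/s0 L1-HIT; vc=[4,28]
#7 0xfe→b31/s3 MISS; vc=[4,28]
#8 0xe5→b28/s0 VC-HIT; vc=[4,20]
#9 0x5c→b11/s3 MISS; vc=[4,20,31]
#10 0xa4→b20/s0 VC-HIT; vc=[4,28,31]
#11 0x5c→b11/s3 L1-HIT; vc=[4,28,31]
#12 0xa6→b20/s0 L1-HIT; vc=[4,28,31]
#13 0x21→b4/s0 VC-HIT; vc=[20,28,31]
#14 0x22→b4/s0 L1-HIT; vc=[20,28,31]
#15 0x21→b4/s0 L1-HIT; vc=[20,28,31]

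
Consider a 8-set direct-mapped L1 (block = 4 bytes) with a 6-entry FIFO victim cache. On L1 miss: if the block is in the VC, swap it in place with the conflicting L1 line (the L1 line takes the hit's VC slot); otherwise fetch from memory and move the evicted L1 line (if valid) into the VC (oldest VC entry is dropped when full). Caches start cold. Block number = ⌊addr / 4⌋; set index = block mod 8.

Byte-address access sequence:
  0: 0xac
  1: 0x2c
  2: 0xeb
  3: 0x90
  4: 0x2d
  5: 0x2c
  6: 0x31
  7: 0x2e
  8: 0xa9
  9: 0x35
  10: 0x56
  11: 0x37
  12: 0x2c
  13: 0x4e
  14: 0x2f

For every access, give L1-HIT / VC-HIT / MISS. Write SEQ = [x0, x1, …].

#0 0xac→b43/s3 MISS; vc=[]
#1 0x2c→b11/s3 MISS; vc=[43]
#2 0xeb→b58/s2 MISS; vc=[43]
#3 0x90→b36/s4 MISS; vc=[43]
#4 0x2d→b11/s3 L1-HIT; vc=[43]
#5 0x2c→b11/s3 L1-HIT; vc=[43]
#6 0x31→b12/s4 MISS; vc=[43,36]
#7 0x2e→b11/s3 L1-HIT; vc=[43,36]
#8 0xa9→b42/s2 MISS; vc=[43,36,58]
#9 0x35→b13/s5 MISS; vc=[43,36,58]
#10 0x56→b21/s5 MISS; vc=[43,36,58,13]
#11 0x37→b13/s5 VC-HIT; vc=[43,36,58,21]
#12 0x2c→b11/s3 L1-HIT; vc=[43,36,58,21]
#13 0x4e→b19/s3 MISS; vc=[43,36,58,21,11]
#14 0x2f→b11/s3 VC-HIT; vc=[43,36,58,21,19]

SEQ = [MISS, MISS, MISS, MISS, L1-HIT, L1-HIT, MISS, L1-HIT, MISS, MISS, MISS, VC-HIT, L1-HIT, MISS, VC-HIT]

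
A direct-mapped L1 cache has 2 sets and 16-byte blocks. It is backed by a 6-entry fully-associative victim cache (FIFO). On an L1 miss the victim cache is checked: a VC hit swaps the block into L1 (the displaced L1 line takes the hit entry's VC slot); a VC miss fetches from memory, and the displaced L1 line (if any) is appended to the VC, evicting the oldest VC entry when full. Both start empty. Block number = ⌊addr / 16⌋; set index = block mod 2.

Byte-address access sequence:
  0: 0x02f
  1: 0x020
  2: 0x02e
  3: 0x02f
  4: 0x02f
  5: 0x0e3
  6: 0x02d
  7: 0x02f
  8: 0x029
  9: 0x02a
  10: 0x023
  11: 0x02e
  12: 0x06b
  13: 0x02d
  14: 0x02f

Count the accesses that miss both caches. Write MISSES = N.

0: 0x2f (blk 2, set 0) → MISS  vc=[]
1: 0x20 (blk 2, set 0) → L1-HIT  vc=[]
2: 0x2e (blk 2, set 0) → L1-HIT  vc=[]
3: 0x2f (blk 2, set 0) → L1-HIT  vc=[]
4: 0x2f (blk 2, set 0) → L1-HIT  vc=[]
5: 0xe3 (blk 14, set 0) → MISS  vc=[2]
6: 0x2d (blk 2, set 0) → VC-HIT  vc=[14]
7: 0x2f (blk 2, set 0) → L1-HIT  vc=[14]
8: 0x29 (blk 2, set 0) → L1-HIT  vc=[14]
9: 0x2a (blk 2, set 0) → L1-HIT  vc=[14]
10: 0x23 (blk 2, set 0) → L1-HIT  vc=[14]
11: 0x2e (blk 2, set 0) → L1-HIT  vc=[14]
12: 0x6b (blk 6, set 0) → MISS  vc=[14, 2]
13: 0x2d (blk 2, set 0) → VC-HIT  vc=[14, 6]
14: 0x2f (blk 2, set 0) → L1-HIT  vc=[14, 6]

MISSES = 3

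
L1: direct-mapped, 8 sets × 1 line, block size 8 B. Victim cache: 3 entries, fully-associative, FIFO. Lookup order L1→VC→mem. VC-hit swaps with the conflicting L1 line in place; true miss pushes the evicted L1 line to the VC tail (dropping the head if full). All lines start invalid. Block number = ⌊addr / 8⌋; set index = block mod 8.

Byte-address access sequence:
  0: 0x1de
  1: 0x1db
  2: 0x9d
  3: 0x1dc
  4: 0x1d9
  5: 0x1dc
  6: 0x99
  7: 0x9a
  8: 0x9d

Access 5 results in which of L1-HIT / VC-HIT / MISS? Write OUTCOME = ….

OUTCOME = L1-HIT

#0 0x1de→b59/s3 MISS; vc=[]
#1 0x1db→b59/s3 L1-HIT; vc=[]
#2 0x9d→b19/s3 MISS; vc=[59]
#3 0x1dc→b59/s3 VC-HIT; vc=[19]
#4 0x1d9→b59/s3 L1-HIT; vc=[19]
#5 0x1dc→b59/s3 L1-HIT; vc=[19]
#6 0x99→b19/s3 VC-HIT; vc=[59]
#7 0x9a→b19/s3 L1-HIT; vc=[59]
#8 0x9d→b19/s3 L1-HIT; vc=[59]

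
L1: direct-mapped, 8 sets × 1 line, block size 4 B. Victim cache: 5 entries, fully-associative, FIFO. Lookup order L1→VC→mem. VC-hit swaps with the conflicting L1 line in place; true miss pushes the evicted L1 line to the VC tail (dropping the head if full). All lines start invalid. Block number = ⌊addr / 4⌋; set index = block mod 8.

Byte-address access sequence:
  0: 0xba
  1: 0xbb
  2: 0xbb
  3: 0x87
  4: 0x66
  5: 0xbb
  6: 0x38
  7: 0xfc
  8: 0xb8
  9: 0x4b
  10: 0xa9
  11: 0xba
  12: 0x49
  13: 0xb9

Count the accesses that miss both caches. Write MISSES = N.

MISSES = 7

0: 0xba (blk 46, set 6) → MISS  vc=[]
1: 0xbb (blk 46, set 6) → L1-HIT  vc=[]
2: 0xbb (blk 46, set 6) → L1-HIT  vc=[]
3: 0x87 (blk 33, set 1) → MISS  vc=[]
4: 0x66 (blk 25, set 1) → MISS  vc=[33]
5: 0xbb (blk 46, set 6) → L1-HIT  vc=[33]
6: 0x38 (blk 14, set 6) → MISS  vc=[33, 46]
7: 0xfc (blk 63, set 7) → MISS  vc=[33, 46]
8: 0xb8 (blk 46, set 6) → VC-HIT  vc=[33, 14]
9: 0x4b (blk 18, set 2) → MISS  vc=[33, 14]
10: 0xa9 (blk 42, set 2) → MISS  vc=[33, 14, 18]
11: 0xba (blk 46, set 6) → L1-HIT  vc=[33, 14, 18]
12: 0x49 (blk 18, set 2) → VC-HIT  vc=[33, 14, 42]
13: 0xb9 (blk 46, set 6) → L1-HIT  vc=[33, 14, 42]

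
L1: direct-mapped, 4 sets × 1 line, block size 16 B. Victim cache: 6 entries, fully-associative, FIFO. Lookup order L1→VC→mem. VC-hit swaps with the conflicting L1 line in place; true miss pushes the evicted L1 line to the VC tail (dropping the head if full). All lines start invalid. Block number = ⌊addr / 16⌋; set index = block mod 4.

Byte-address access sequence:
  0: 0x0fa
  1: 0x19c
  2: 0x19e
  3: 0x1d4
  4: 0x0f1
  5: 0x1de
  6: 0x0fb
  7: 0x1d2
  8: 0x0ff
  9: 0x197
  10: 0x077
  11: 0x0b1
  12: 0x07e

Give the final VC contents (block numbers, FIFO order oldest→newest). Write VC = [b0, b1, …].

  [0] addr=0xfa blk=15 s=3: MISS | VC []
  [1] addr=0x19c blk=25 s=1: MISS | VC []
  [2] addr=0x19e blk=25 s=1: L1-HIT | VC []
  [3] addr=0x1d4 blk=29 s=1: MISS | VC [25]
  [4] addr=0xf1 blk=15 s=3: L1-HIT | VC [25]
  [5] addr=0x1de blk=29 s=1: L1-HIT | VC [25]
  [6] addr=0xfb blk=15 s=3: L1-HIT | VC [25]
  [7] addr=0x1d2 blk=29 s=1: L1-HIT | VC [25]
  [8] addr=0xff blk=15 s=3: L1-HIT | VC [25]
  [9] addr=0x197 blk=25 s=1: VC-HIT | VC [29]
  [10] addr=0x77 blk=7 s=3: MISS | VC [29, 15]
  [11] addr=0xb1 blk=11 s=3: MISS | VC [29, 15, 7]
  [12] addr=0x7e blk=7 s=3: VC-HIT | VC [29, 15, 11]

VC = [29, 15, 11]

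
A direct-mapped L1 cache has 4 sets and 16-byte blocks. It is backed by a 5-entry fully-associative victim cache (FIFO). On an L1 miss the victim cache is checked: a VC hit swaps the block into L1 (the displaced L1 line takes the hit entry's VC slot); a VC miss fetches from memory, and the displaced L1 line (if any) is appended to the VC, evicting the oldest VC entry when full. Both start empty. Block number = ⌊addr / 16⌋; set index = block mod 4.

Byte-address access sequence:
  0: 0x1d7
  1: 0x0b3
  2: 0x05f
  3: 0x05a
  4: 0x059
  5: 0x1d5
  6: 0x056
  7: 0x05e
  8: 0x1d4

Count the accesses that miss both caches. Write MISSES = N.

  [0] addr=0x1d7 blk=29 s=1: MISS | VC []
  [1] addr=0xb3 blk=11 s=3: MISS | VC []
  [2] addr=0x5f blk=5 s=1: MISS | VC [29]
  [3] addr=0x5a blk=5 s=1: L1-HIT | VC [29]
  [4] addr=0x59 blk=5 s=1: L1-HIT | VC [29]
  [5] addr=0x1d5 blk=29 s=1: VC-HIT | VC [5]
  [6] addr=0x56 blk=5 s=1: VC-HIT | VC [29]
  [7] addr=0x5e blk=5 s=1: L1-HIT | VC [29]
  [8] addr=0x1d4 blk=29 s=1: VC-HIT | VC [5]

MISSES = 3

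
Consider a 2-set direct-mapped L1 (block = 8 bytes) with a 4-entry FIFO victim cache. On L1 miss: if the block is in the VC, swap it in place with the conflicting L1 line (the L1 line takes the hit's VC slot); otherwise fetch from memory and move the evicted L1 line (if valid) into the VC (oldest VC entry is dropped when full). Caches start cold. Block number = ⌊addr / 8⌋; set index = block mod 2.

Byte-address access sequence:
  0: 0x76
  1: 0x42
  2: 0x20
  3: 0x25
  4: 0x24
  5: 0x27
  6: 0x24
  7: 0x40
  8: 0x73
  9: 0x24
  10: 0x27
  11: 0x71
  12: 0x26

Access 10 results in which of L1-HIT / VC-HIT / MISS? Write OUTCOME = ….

#0 0x76→b14/s0 MISS; vc=[]
#1 0x42→b8/s0 MISS; vc=[14]
#2 0x20→b4/s0 MISS; vc=[14,8]
#3 0x25→b4/s0 L1-HIT; vc=[14,8]
#4 0x24→b4/s0 L1-HIT; vc=[14,8]
#5 0x27→b4/s0 L1-HIT; vc=[14,8]
#6 0x24→b4/s0 L1-HIT; vc=[14,8]
#7 0x40→b8/s0 VC-HIT; vc=[14,4]
#8 0x73→b14/s0 VC-HIT; vc=[8,4]
#9 0x24→b4/s0 VC-HIT; vc=[8,14]
#10 0x27→b4/s0 L1-HIT; vc=[8,14]
#11 0x71→b14/s0 VC-HIT; vc=[8,4]
#12 0x26→b4/s0 VC-HIT; vc=[8,14]

OUTCOME = L1-HIT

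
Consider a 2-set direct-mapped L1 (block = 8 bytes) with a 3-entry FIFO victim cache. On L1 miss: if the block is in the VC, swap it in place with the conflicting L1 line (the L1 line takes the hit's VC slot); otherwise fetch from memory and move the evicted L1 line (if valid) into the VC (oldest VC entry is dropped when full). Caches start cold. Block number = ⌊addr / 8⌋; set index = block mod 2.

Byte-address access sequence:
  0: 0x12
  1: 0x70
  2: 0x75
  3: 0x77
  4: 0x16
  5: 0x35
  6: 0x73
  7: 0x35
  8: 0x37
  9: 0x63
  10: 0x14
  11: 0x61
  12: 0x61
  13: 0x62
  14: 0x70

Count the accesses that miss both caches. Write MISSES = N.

0: 0x12 (blk 2, set 0) → MISS  vc=[]
1: 0x70 (blk 14, set 0) → MISS  vc=[2]
2: 0x75 (blk 14, set 0) → L1-HIT  vc=[2]
3: 0x77 (blk 14, set 0) → L1-HIT  vc=[2]
4: 0x16 (blk 2, set 0) → VC-HIT  vc=[14]
5: 0x35 (blk 6, set 0) → MISS  vc=[14, 2]
6: 0x73 (blk 14, set 0) → VC-HIT  vc=[6, 2]
7: 0x35 (blk 6, set 0) → VC-HIT  vc=[14, 2]
8: 0x37 (blk 6, set 0) → L1-HIT  vc=[14, 2]
9: 0x63 (blk 12, set 0) → MISS  vc=[14, 2, 6]
10: 0x14 (blk 2, set 0) → VC-HIT  vc=[14, 12, 6]
11: 0x61 (blk 12, set 0) → VC-HIT  vc=[14, 2, 6]
12: 0x61 (blk 12, set 0) → L1-HIT  vc=[14, 2, 6]
13: 0x62 (blk 12, set 0) → L1-HIT  vc=[14, 2, 6]
14: 0x70 (blk 14, set 0) → VC-HIT  vc=[12, 2, 6]

MISSES = 4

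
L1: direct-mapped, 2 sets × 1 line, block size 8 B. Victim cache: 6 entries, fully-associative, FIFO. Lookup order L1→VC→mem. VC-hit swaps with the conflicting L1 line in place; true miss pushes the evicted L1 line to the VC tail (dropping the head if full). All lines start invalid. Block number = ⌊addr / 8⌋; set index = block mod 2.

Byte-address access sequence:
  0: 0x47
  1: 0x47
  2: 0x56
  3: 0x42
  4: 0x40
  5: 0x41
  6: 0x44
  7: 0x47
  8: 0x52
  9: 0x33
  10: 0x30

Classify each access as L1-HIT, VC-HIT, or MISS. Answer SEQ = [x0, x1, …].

SEQ = [MISS, L1-HIT, MISS, VC-HIT, L1-HIT, L1-HIT, L1-HIT, L1-HIT, VC-HIT, MISS, L1-HIT]

  [0] addr=0x47 blk=8 s=0: MISS | VC []
  [1] addr=0x47 blk=8 s=0: L1-HIT | VC []
  [2] addr=0x56 blk=10 s=0: MISS | VC [8]
  [3] addr=0x42 blk=8 s=0: VC-HIT | VC [10]
  [4] addr=0x40 blk=8 s=0: L1-HIT | VC [10]
  [5] addr=0x41 blk=8 s=0: L1-HIT | VC [10]
  [6] addr=0x44 blk=8 s=0: L1-HIT | VC [10]
  [7] addr=0x47 blk=8 s=0: L1-HIT | VC [10]
  [8] addr=0x52 blk=10 s=0: VC-HIT | VC [8]
  [9] addr=0x33 blk=6 s=0: MISS | VC [8, 10]
  [10] addr=0x30 blk=6 s=0: L1-HIT | VC [8, 10]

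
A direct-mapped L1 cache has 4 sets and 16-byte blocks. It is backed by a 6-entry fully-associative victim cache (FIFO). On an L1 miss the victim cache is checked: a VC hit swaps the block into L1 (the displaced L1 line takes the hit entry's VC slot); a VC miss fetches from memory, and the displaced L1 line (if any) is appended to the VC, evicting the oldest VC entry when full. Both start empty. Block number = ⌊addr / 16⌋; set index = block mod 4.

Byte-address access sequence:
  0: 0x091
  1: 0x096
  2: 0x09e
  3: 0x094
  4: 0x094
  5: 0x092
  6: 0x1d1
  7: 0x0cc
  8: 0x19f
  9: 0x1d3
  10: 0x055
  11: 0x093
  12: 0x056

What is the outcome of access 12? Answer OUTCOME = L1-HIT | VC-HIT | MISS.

OUTCOME = VC-HIT

0: 0x91 (blk 9, set 1) → MISS  vc=[]
1: 0x96 (blk 9, set 1) → L1-HIT  vc=[]
2: 0x9e (blk 9, set 1) → L1-HIT  vc=[]
3: 0x94 (blk 9, set 1) → L1-HIT  vc=[]
4: 0x94 (blk 9, set 1) → L1-HIT  vc=[]
5: 0x92 (blk 9, set 1) → L1-HIT  vc=[]
6: 0x1d1 (blk 29, set 1) → MISS  vc=[9]
7: 0xcc (blk 12, set 0) → MISS  vc=[9]
8: 0x19f (blk 25, set 1) → MISS  vc=[9, 29]
9: 0x1d3 (blk 29, set 1) → VC-HIT  vc=[9, 25]
10: 0x55 (blk 5, set 1) → MISS  vc=[9, 25, 29]
11: 0x93 (blk 9, set 1) → VC-HIT  vc=[5, 25, 29]
12: 0x56 (blk 5, set 1) → VC-HIT  vc=[9, 25, 29]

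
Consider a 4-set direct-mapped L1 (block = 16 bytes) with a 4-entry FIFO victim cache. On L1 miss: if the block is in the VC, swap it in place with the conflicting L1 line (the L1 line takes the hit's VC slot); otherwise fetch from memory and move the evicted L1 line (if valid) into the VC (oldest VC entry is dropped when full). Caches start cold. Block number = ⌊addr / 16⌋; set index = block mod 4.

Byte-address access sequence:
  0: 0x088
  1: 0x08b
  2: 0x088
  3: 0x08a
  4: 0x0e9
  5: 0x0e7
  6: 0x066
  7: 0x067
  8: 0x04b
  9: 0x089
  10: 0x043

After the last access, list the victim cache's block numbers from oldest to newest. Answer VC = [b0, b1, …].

VC = [14, 8]

#0 0x88→b8/s0 MISS; vc=[]
#1 0x8b→b8/s0 L1-HIT; vc=[]
#2 0x88→b8/s0 L1-HIT; vc=[]
#3 0x8a→b8/s0 L1-HIT; vc=[]
#4 0xe9→b14/s2 MISS; vc=[]
#5 0xe7→b14/s2 L1-HIT; vc=[]
#6 0x66→b6/s2 MISS; vc=[14]
#7 0x67→b6/s2 L1-HIT; vc=[14]
#8 0x4b→b4/s0 MISS; vc=[14,8]
#9 0x89→b8/s0 VC-HIT; vc=[14,4]
#10 0x43→b4/s0 VC-HIT; vc=[14,8]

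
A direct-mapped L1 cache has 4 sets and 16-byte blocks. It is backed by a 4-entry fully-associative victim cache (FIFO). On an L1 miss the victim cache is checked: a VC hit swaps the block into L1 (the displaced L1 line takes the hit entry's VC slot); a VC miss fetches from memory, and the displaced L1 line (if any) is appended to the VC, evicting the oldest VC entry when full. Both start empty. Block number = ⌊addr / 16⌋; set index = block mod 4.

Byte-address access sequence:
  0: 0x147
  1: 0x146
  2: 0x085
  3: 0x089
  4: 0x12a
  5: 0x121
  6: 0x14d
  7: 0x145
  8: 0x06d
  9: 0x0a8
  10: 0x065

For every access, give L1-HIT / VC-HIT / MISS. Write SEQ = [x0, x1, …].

SEQ = [MISS, L1-HIT, MISS, L1-HIT, MISS, L1-HIT, VC-HIT, L1-HIT, MISS, MISS, VC-HIT]

#0 0x147→b20/s0 MISS; vc=[]
#1 0x146→b20/s0 L1-HIT; vc=[]
#2 0x85→b8/s0 MISS; vc=[20]
#3 0x89→b8/s0 L1-HIT; vc=[20]
#4 0x12a→b18/s2 MISS; vc=[20]
#5 0x121→b18/s2 L1-HIT; vc=[20]
#6 0x14d→b20/s0 VC-HIT; vc=[8]
#7 0x145→b20/s0 L1-HIT; vc=[8]
#8 0x6d→b6/s2 MISS; vc=[8,18]
#9 0xa8→b10/s2 MISS; vc=[8,18,6]
#10 0x65→b6/s2 VC-HIT; vc=[8,18,10]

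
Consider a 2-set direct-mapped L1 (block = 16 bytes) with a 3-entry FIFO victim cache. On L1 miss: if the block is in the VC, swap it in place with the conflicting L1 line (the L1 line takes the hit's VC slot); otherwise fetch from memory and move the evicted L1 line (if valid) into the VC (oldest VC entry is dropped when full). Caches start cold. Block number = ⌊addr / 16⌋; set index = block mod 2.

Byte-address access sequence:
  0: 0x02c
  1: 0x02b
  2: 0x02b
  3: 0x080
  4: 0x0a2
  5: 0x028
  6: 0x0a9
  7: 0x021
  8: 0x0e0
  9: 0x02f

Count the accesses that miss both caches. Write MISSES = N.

MISSES = 4

#0 0x2c→b2/s0 MISS; vc=[]
#1 0x2b→b2/s0 L1-HIT; vc=[]
#2 0x2b→b2/s0 L1-HIT; vc=[]
#3 0x80→b8/s0 MISS; vc=[2]
#4 0xa2→b10/s0 MISS; vc=[2,8]
#5 0x28→b2/s0 VC-HIT; vc=[10,8]
#6 0xa9→b10/s0 VC-HIT; vc=[2,8]
#7 0x21→b2/s0 VC-HIT; vc=[10,8]
#8 0xe0→b14/s0 MISS; vc=[10,8,2]
#9 0x2f→b2/s0 VC-HIT; vc=[10,8,14]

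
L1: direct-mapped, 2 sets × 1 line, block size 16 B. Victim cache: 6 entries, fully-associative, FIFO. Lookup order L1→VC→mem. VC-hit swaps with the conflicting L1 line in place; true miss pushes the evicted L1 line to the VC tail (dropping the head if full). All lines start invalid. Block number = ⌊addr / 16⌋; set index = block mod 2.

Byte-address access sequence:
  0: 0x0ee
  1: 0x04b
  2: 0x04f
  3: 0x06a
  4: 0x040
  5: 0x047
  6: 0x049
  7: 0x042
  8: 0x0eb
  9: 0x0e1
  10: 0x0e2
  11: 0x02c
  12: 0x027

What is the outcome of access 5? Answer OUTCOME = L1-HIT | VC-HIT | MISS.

  [0] addr=0xee blk=14 s=0: MISS | VC []
  [1] addr=0x4b blk=4 s=0: MISS | VC [14]
  [2] addr=0x4f blk=4 s=0: L1-HIT | VC [14]
  [3] addr=0x6a blk=6 s=0: MISS | VC [14, 4]
  [4] addr=0x40 blk=4 s=0: VC-HIT | VC [14, 6]
  [5] addr=0x47 blk=4 s=0: L1-HIT | VC [14, 6]
  [6] addr=0x49 blk=4 s=0: L1-HIT | VC [14, 6]
  [7] addr=0x42 blk=4 s=0: L1-HIT | VC [14, 6]
  [8] addr=0xeb blk=14 s=0: VC-HIT | VC [4, 6]
  [9] addr=0xe1 blk=14 s=0: L1-HIT | VC [4, 6]
  [10] addr=0xe2 blk=14 s=0: L1-HIT | VC [4, 6]
  [11] addr=0x2c blk=2 s=0: MISS | VC [4, 6, 14]
  [12] addr=0x27 blk=2 s=0: L1-HIT | VC [4, 6, 14]

OUTCOME = L1-HIT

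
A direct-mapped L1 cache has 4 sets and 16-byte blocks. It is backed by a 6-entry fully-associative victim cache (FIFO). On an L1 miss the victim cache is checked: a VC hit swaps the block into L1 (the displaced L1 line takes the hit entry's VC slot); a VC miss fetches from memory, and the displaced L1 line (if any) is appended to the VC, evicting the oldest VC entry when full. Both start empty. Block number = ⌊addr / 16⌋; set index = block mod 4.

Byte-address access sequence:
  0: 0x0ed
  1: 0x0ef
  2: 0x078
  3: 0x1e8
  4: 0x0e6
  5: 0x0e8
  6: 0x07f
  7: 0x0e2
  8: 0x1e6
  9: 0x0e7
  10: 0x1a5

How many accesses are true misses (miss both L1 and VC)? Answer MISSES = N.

0: 0xed (blk 14, set 2) → MISS  vc=[]
1: 0xef (blk 14, set 2) → L1-HIT  vc=[]
2: 0x78 (blk 7, set 3) → MISS  vc=[]
3: 0x1e8 (blk 30, set 2) → MISS  vc=[14]
4: 0xe6 (blk 14, set 2) → VC-HIT  vc=[30]
5: 0xe8 (blk 14, set 2) → L1-HIT  vc=[30]
6: 0x7f (blk 7, set 3) → L1-HIT  vc=[30]
7: 0xe2 (blk 14, set 2) → L1-HIT  vc=[30]
8: 0x1e6 (blk 30, set 2) → VC-HIT  vc=[14]
9: 0xe7 (blk 14, set 2) → VC-HIT  vc=[30]
10: 0x1a5 (blk 26, set 2) → MISS  vc=[30, 14]

MISSES = 4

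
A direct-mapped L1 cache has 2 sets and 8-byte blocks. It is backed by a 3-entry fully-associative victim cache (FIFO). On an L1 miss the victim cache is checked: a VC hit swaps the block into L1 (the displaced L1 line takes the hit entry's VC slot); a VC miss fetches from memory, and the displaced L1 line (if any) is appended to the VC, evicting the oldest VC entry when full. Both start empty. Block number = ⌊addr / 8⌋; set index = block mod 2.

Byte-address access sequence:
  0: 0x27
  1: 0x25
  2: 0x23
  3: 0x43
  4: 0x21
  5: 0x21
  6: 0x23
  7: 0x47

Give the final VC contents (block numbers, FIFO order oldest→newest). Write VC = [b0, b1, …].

  [0] addr=0x27 blk=4 s=0: MISS | VC []
  [1] addr=0x25 blk=4 s=0: L1-HIT | VC []
  [2] addr=0x23 blk=4 s=0: L1-HIT | VC []
  [3] addr=0x43 blk=8 s=0: MISS | VC [4]
  [4] addr=0x21 blk=4 s=0: VC-HIT | VC [8]
  [5] addr=0x21 blk=4 s=0: L1-HIT | VC [8]
  [6] addr=0x23 blk=4 s=0: L1-HIT | VC [8]
  [7] addr=0x47 blk=8 s=0: VC-HIT | VC [4]

VC = [4]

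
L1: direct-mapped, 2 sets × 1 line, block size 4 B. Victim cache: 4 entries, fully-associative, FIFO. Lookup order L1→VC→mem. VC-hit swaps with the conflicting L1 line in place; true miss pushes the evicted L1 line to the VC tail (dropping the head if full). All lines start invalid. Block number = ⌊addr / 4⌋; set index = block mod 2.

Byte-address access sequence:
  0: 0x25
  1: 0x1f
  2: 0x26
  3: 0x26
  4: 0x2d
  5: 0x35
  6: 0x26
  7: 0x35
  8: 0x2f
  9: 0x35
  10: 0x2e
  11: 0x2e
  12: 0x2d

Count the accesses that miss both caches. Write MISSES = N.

MISSES = 4

0: 0x25 (blk 9, set 1) → MISS  vc=[]
1: 0x1f (blk 7, set 1) → MISS  vc=[9]
2: 0x26 (blk 9, set 1) → VC-HIT  vc=[7]
3: 0x26 (blk 9, set 1) → L1-HIT  vc=[7]
4: 0x2d (blk 11, set 1) → MISS  vc=[7, 9]
5: 0x35 (blk 13, set 1) → MISS  vc=[7, 9, 11]
6: 0x26 (blk 9, set 1) → VC-HIT  vc=[7, 13, 11]
7: 0x35 (blk 13, set 1) → VC-HIT  vc=[7, 9, 11]
8: 0x2f (blk 11, set 1) → VC-HIT  vc=[7, 9, 13]
9: 0x35 (blk 13, set 1) → VC-HIT  vc=[7, 9, 11]
10: 0x2e (blk 11, set 1) → VC-HIT  vc=[7, 9, 13]
11: 0x2e (blk 11, set 1) → L1-HIT  vc=[7, 9, 13]
12: 0x2d (blk 11, set 1) → L1-HIT  vc=[7, 9, 13]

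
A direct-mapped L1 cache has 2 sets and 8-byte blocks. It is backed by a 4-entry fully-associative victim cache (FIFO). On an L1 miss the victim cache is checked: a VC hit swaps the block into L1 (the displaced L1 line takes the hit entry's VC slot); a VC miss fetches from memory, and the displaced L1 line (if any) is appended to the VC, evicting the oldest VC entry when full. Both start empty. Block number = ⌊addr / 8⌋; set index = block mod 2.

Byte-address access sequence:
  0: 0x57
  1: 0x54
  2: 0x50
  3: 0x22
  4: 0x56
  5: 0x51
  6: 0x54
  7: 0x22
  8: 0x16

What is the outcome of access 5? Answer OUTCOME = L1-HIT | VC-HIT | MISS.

0: 0x57 (blk 10, set 0) → MISS  vc=[]
1: 0x54 (blk 10, set 0) → L1-HIT  vc=[]
2: 0x50 (blk 10, set 0) → L1-HIT  vc=[]
3: 0x22 (blk 4, set 0) → MISS  vc=[10]
4: 0x56 (blk 10, set 0) → VC-HIT  vc=[4]
5: 0x51 (blk 10, set 0) → L1-HIT  vc=[4]
6: 0x54 (blk 10, set 0) → L1-HIT  vc=[4]
7: 0x22 (blk 4, set 0) → VC-HIT  vc=[10]
8: 0x16 (blk 2, set 0) → MISS  vc=[10, 4]

OUTCOME = L1-HIT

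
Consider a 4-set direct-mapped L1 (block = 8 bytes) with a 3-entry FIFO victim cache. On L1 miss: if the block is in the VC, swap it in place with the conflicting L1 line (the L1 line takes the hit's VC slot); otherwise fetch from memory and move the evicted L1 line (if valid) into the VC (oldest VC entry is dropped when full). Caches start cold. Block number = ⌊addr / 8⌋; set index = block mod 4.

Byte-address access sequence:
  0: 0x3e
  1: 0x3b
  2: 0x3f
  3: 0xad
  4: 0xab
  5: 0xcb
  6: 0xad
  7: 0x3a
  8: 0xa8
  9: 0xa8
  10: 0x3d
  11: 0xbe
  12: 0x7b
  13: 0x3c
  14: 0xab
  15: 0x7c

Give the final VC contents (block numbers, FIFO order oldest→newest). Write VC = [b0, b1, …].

VC = [25, 7, 23]

  [0] addr=0x3e blk=7 s=3: MISS | VC []
  [1] addr=0x3b blk=7 s=3: L1-HIT | VC []
  [2] addr=0x3f blk=7 s=3: L1-HIT | VC []
  [3] addr=0xad blk=21 s=1: MISS | VC []
  [4] addr=0xab blk=21 s=1: L1-HIT | VC []
  [5] addr=0xcb blk=25 s=1: MISS | VC [21]
  [6] addr=0xad blk=21 s=1: VC-HIT | VC [25]
  [7] addr=0x3a blk=7 s=3: L1-HIT | VC [25]
  [8] addr=0xa8 blk=21 s=1: L1-HIT | VC [25]
  [9] addr=0xa8 blk=21 s=1: L1-HIT | VC [25]
  [10] addr=0x3d blk=7 s=3: L1-HIT | VC [25]
  [11] addr=0xbe blk=23 s=3: MISS | VC [25, 7]
  [12] addr=0x7b blk=15 s=3: MISS | VC [25, 7, 23]
  [13] addr=0x3c blk=7 s=3: VC-HIT | VC [25, 15, 23]
  [14] addr=0xab blk=21 s=1: L1-HIT | VC [25, 15, 23]
  [15] addr=0x7c blk=15 s=3: VC-HIT | VC [25, 7, 23]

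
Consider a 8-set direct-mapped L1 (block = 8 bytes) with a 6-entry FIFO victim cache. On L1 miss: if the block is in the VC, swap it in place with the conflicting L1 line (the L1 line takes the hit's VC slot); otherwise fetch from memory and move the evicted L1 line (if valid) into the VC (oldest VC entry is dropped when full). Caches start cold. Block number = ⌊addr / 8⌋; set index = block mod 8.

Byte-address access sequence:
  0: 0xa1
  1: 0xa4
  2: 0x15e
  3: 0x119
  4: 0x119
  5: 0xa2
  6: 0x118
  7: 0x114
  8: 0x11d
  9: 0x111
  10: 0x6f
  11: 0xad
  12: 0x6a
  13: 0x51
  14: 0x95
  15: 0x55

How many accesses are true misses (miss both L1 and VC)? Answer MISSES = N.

0: 0xa1 (blk 20, set 4) → MISS  vc=[]
1: 0xa4 (blk 20, set 4) → L1-HIT  vc=[]
2: 0x15e (blk 43, set 3) → MISS  vc=[]
3: 0x119 (blk 35, set 3) → MISS  vc=[43]
4: 0x119 (blk 35, set 3) → L1-HIT  vc=[43]
5: 0xa2 (blk 20, set 4) → L1-HIT  vc=[43]
6: 0x118 (blk 35, set 3) → L1-HIT  vc=[43]
7: 0x114 (blk 34, set 2) → MISS  vc=[43]
8: 0x11d (blk 35, set 3) → L1-HIT  vc=[43]
9: 0x111 (blk 34, set 2) → L1-HIT  vc=[43]
10: 0x6f (blk 13, set 5) → MISS  vc=[43]
11: 0xad (blk 21, set 5) → MISS  vc=[43, 13]
12: 0x6a (blk 13, set 5) → VC-HIT  vc=[43, 21]
13: 0x51 (blk 10, set 2) → MISS  vc=[43, 21, 34]
14: 0x95 (blk 18, set 2) → MISS  vc=[43, 21, 34, 10]
15: 0x55 (blk 10, set 2) → VC-HIT  vc=[43, 21, 34, 18]

MISSES = 8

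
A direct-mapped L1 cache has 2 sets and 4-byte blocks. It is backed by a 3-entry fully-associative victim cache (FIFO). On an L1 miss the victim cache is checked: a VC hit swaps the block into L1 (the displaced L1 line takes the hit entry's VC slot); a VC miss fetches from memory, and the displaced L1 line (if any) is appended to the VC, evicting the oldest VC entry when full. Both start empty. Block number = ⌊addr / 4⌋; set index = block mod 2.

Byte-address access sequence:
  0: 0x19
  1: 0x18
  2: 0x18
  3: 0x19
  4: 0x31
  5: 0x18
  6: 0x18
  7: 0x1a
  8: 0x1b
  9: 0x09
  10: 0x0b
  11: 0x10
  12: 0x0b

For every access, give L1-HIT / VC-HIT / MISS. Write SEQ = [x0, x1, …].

SEQ = [MISS, L1-HIT, L1-HIT, L1-HIT, MISS, VC-HIT, L1-HIT, L1-HIT, L1-HIT, MISS, L1-HIT, MISS, VC-HIT]

  [0] addr=0x19 blk=6 s=0: MISS | VC []
  [1] addr=0x18 blk=6 s=0: L1-HIT | VC []
  [2] addr=0x18 blk=6 s=0: L1-HIT | VC []
  [3] addr=0x19 blk=6 s=0: L1-HIT | VC []
  [4] addr=0x31 blk=12 s=0: MISS | VC [6]
  [5] addr=0x18 blk=6 s=0: VC-HIT | VC [12]
  [6] addr=0x18 blk=6 s=0: L1-HIT | VC [12]
  [7] addr=0x1a blk=6 s=0: L1-HIT | VC [12]
  [8] addr=0x1b blk=6 s=0: L1-HIT | VC [12]
  [9] addr=0x9 blk=2 s=0: MISS | VC [12, 6]
  [10] addr=0xb blk=2 s=0: L1-HIT | VC [12, 6]
  [11] addr=0x10 blk=4 s=0: MISS | VC [12, 6, 2]
  [12] addr=0xb blk=2 s=0: VC-HIT | VC [12, 6, 4]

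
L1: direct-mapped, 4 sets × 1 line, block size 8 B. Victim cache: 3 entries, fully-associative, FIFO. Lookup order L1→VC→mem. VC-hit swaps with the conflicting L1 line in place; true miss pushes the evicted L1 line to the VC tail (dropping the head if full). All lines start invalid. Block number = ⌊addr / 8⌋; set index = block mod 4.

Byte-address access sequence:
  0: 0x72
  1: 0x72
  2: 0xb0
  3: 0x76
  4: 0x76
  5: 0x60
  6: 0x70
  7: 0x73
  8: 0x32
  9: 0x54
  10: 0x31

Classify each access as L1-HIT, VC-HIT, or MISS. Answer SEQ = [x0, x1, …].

#0 0x72→b14/s2 MISS; vc=[]
#1 0x72→b14/s2 L1-HIT; vc=[]
#2 0xb0→b22/s2 MISS; vc=[14]
#3 0x76→b14/s2 VC-HIT; vc=[22]
#4 0x76→b14/s2 L1-HIT; vc=[22]
#5 0x60→b12/s0 MISS; vc=[22]
#6 0x70→b14/s2 L1-HIT; vc=[22]
#7 0x73→b14/s2 L1-HIT; vc=[22]
#8 0x32→b6/s2 MISS; vc=[22,14]
#9 0x54→b10/s2 MISS; vc=[22,14,6]
#10 0x31→b6/s2 VC-HIT; vc=[22,14,10]

SEQ = [MISS, L1-HIT, MISS, VC-HIT, L1-HIT, MISS, L1-HIT, L1-HIT, MISS, MISS, VC-HIT]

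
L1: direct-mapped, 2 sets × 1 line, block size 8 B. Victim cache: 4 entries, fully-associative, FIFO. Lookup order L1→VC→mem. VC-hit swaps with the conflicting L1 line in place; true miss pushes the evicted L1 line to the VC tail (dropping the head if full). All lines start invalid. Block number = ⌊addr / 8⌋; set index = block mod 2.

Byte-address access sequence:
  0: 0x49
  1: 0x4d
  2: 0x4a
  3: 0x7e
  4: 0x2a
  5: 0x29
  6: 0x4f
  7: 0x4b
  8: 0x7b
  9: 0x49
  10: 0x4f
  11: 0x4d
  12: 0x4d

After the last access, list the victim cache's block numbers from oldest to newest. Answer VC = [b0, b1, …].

VC = [5, 15]

#0 0x49→b9/s1 MISS; vc=[]
#1 0x4d→b9/s1 L1-HIT; vc=[]
#2 0x4a→b9/s1 L1-HIT; vc=[]
#3 0x7e→b15/s1 MISS; vc=[9]
#4 0x2a→b5/s1 MISS; vc=[9,15]
#5 0x29→b5/s1 L1-HIT; vc=[9,15]
#6 0x4f→b9/s1 VC-HIT; vc=[5,15]
#7 0x4b→b9/s1 L1-HIT; vc=[5,15]
#8 0x7b→b15/s1 VC-HIT; vc=[5,9]
#9 0x49→b9/s1 VC-HIT; vc=[5,15]
#10 0x4f→b9/s1 L1-HIT; vc=[5,15]
#11 0x4d→b9/s1 L1-HIT; vc=[5,15]
#12 0x4d→b9/s1 L1-HIT; vc=[5,15]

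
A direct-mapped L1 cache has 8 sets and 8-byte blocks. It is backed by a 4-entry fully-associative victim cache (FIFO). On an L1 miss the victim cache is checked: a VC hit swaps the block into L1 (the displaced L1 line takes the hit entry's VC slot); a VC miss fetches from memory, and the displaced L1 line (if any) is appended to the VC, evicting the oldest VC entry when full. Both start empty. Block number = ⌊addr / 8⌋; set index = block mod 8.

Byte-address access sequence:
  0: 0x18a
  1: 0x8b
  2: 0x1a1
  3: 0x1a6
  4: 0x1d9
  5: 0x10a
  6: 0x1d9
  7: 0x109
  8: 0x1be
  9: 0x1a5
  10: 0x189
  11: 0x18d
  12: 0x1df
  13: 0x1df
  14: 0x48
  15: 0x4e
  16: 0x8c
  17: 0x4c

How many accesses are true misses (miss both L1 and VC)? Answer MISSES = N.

0: 0x18a (blk 49, set 1) → MISS  vc=[]
1: 0x8b (blk 17, set 1) → MISS  vc=[49]
2: 0x1a1 (blk 52, set 4) → MISS  vc=[49]
3: 0x1a6 (blk 52, set 4) → L1-HIT  vc=[49]
4: 0x1d9 (blk 59, set 3) → MISS  vc=[49]
5: 0x10a (blk 33, set 1) → MISS  vc=[49, 17]
6: 0x1d9 (blk 59, set 3) → L1-HIT  vc=[49, 17]
7: 0x109 (blk 33, set 1) → L1-HIT  vc=[49, 17]
8: 0x1be (blk 55, set 7) → MISS  vc=[49, 17]
9: 0x1a5 (blk 52, set 4) → L1-HIT  vc=[49, 17]
10: 0x189 (blk 49, set 1) → VC-HIT  vc=[33, 17]
11: 0x18d (blk 49, set 1) → L1-HIT  vc=[33, 17]
12: 0x1df (blk 59, set 3) → L1-HIT  vc=[33, 17]
13: 0x1df (blk 59, set 3) → L1-HIT  vc=[33, 17]
14: 0x48 (blk 9, set 1) → MISS  vc=[33, 17, 49]
15: 0x4e (blk 9, set 1) → L1-HIT  vc=[33, 17, 49]
16: 0x8c (blk 17, set 1) → VC-HIT  vc=[33, 9, 49]
17: 0x4c (blk 9, set 1) → VC-HIT  vc=[33, 17, 49]

MISSES = 7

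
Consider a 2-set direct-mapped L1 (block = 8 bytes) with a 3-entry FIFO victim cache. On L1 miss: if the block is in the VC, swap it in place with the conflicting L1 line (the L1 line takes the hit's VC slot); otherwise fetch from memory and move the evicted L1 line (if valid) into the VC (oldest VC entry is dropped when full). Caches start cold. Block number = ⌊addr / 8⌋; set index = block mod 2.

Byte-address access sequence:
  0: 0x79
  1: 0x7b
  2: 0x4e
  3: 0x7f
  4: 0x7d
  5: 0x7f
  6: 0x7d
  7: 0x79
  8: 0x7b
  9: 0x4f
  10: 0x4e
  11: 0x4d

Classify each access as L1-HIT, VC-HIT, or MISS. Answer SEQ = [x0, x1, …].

0: 0x79 (blk 15, set 1) → MISS  vc=[]
1: 0x7b (blk 15, set 1) → L1-HIT  vc=[]
2: 0x4e (blk 9, set 1) → MISS  vc=[15]
3: 0x7f (blk 15, set 1) → VC-HIT  vc=[9]
4: 0x7d (blk 15, set 1) → L1-HIT  vc=[9]
5: 0x7f (blk 15, set 1) → L1-HIT  vc=[9]
6: 0x7d (blk 15, set 1) → L1-HIT  vc=[9]
7: 0x79 (blk 15, set 1) → L1-HIT  vc=[9]
8: 0x7b (blk 15, set 1) → L1-HIT  vc=[9]
9: 0x4f (blk 9, set 1) → VC-HIT  vc=[15]
10: 0x4e (blk 9, set 1) → L1-HIT  vc=[15]
11: 0x4d (blk 9, set 1) → L1-HIT  vc=[15]

SEQ = [MISS, L1-HIT, MISS, VC-HIT, L1-HIT, L1-HIT, L1-HIT, L1-HIT, L1-HIT, VC-HIT, L1-HIT, L1-HIT]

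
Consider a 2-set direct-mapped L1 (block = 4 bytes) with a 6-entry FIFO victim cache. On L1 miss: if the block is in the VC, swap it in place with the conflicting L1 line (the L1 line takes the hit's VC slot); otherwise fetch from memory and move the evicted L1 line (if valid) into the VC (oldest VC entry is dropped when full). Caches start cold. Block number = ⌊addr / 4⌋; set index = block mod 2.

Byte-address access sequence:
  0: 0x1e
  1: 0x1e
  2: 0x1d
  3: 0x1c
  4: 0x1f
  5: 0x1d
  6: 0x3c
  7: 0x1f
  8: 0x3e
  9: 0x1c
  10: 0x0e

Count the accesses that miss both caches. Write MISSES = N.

#0 0x1e→b7/s1 MISS; vc=[]
#1 0x1e→b7/s1 L1-HIT; vc=[]
#2 0x1d→b7/s1 L1-HIT; vc=[]
#3 0x1c→b7/s1 L1-HIT; vc=[]
#4 0x1f→b7/s1 L1-HIT; vc=[]
#5 0x1d→b7/s1 L1-HIT; vc=[]
#6 0x3c→b15/s1 MISS; vc=[7]
#7 0x1f→b7/s1 VC-HIT; vc=[15]
#8 0x3e→b15/s1 VC-HIT; vc=[7]
#9 0x1c→b7/s1 VC-HIT; vc=[15]
#10 0xe→b3/s1 MISS; vc=[15,7]

MISSES = 3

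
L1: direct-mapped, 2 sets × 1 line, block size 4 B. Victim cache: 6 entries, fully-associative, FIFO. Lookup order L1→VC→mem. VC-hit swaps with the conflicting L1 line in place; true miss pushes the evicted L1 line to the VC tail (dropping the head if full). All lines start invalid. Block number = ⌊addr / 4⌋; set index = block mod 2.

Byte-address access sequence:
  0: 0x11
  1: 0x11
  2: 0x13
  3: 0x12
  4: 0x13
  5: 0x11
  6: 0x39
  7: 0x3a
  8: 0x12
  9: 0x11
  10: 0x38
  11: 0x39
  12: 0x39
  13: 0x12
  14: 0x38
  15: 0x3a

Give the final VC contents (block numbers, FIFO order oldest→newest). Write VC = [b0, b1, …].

0: 0x11 (blk 4, set 0) → MISS  vc=[]
1: 0x11 (blk 4, set 0) → L1-HIT  vc=[]
2: 0x13 (blk 4, set 0) → L1-HIT  vc=[]
3: 0x12 (blk 4, set 0) → L1-HIT  vc=[]
4: 0x13 (blk 4, set 0) → L1-HIT  vc=[]
5: 0x11 (blk 4, set 0) → L1-HIT  vc=[]
6: 0x39 (blk 14, set 0) → MISS  vc=[4]
7: 0x3a (blk 14, set 0) → L1-HIT  vc=[4]
8: 0x12 (blk 4, set 0) → VC-HIT  vc=[14]
9: 0x11 (blk 4, set 0) → L1-HIT  vc=[14]
10: 0x38 (blk 14, set 0) → VC-HIT  vc=[4]
11: 0x39 (blk 14, set 0) → L1-HIT  vc=[4]
12: 0x39 (blk 14, set 0) → L1-HIT  vc=[4]
13: 0x12 (blk 4, set 0) → VC-HIT  vc=[14]
14: 0x38 (blk 14, set 0) → VC-HIT  vc=[4]
15: 0x3a (blk 14, set 0) → L1-HIT  vc=[4]

VC = [4]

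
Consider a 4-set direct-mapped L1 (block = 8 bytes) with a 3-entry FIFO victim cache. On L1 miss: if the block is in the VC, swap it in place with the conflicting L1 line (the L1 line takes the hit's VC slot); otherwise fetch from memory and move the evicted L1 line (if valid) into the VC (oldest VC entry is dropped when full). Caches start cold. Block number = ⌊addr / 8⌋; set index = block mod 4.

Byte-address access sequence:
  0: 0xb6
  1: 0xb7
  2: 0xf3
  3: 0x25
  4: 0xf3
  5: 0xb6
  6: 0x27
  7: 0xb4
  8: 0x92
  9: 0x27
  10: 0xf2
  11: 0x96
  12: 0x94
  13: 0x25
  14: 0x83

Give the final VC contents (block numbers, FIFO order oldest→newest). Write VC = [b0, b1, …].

VC = [30, 22, 4]

0: 0xb6 (blk 22, set 2) → MISS  vc=[]
1: 0xb7 (blk 22, set 2) → L1-HIT  vc=[]
2: 0xf3 (blk 30, set 2) → MISS  vc=[22]
3: 0x25 (blk 4, set 0) → MISS  vc=[22]
4: 0xf3 (blk 30, set 2) → L1-HIT  vc=[22]
5: 0xb6 (blk 22, set 2) → VC-HIT  vc=[30]
6: 0x27 (blk 4, set 0) → L1-HIT  vc=[30]
7: 0xb4 (blk 22, set 2) → L1-HIT  vc=[30]
8: 0x92 (blk 18, set 2) → MISS  vc=[30, 22]
9: 0x27 (blk 4, set 0) → L1-HIT  vc=[30, 22]
10: 0xf2 (blk 30, set 2) → VC-HIT  vc=[18, 22]
11: 0x96 (blk 18, set 2) → VC-HIT  vc=[30, 22]
12: 0x94 (blk 18, set 2) → L1-HIT  vc=[30, 22]
13: 0x25 (blk 4, set 0) → L1-HIT  vc=[30, 22]
14: 0x83 (blk 16, set 0) → MISS  vc=[30, 22, 4]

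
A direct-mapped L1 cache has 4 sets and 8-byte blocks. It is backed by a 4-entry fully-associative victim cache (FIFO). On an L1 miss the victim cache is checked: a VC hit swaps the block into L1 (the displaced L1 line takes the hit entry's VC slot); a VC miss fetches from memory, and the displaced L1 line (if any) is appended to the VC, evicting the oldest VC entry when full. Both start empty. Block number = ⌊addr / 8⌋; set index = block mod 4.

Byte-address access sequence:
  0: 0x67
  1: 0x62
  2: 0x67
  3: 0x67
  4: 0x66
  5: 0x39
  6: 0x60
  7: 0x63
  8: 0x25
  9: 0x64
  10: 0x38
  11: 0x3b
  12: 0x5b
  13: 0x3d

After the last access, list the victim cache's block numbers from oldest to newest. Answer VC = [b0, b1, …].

  [0] addr=0x67 blk=12 s=0: MISS | VC []
  [1] addr=0x62 blk=12 s=0: L1-HIT | VC []
  [2] addr=0x67 blk=12 s=0: L1-HIT | VC []
  [3] addr=0x67 blk=12 s=0: L1-HIT | VC []
  [4] addr=0x66 blk=12 s=0: L1-HIT | VC []
  [5] addr=0x39 blk=7 s=3: MISS | VC []
  [6] addr=0x60 blk=12 s=0: L1-HIT | VC []
  [7] addr=0x63 blk=12 s=0: L1-HIT | VC []
  [8] addr=0x25 blk=4 s=0: MISS | VC [12]
  [9] addr=0x64 blk=12 s=0: VC-HIT | VC [4]
  [10] addr=0x38 blk=7 s=3: L1-HIT | VC [4]
  [11] addr=0x3b blk=7 s=3: L1-HIT | VC [4]
  [12] addr=0x5b blk=11 s=3: MISS | VC [4, 7]
  [13] addr=0x3d blk=7 s=3: VC-HIT | VC [4, 11]

VC = [4, 11]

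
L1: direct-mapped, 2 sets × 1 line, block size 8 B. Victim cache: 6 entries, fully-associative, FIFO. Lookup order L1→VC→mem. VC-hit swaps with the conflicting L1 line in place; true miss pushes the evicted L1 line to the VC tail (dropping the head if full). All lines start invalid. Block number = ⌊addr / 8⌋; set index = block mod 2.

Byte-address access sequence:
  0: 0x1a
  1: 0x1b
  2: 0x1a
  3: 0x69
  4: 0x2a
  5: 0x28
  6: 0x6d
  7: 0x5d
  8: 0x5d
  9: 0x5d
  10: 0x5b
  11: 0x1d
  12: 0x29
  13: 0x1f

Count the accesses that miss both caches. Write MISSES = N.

MISSES = 4

  [0] addr=0x1a blk=3 s=1: MISS | VC []
  [1] addr=0x1b blk=3 s=1: L1-HIT | VC []
  [2] addr=0x1a blk=3 s=1: L1-HIT | VC []
  [3] addr=0x69 blk=13 s=1: MISS | VC [3]
  [4] addr=0x2a blk=5 s=1: MISS | VC [3, 13]
  [5] addr=0x28 blk=5 s=1: L1-HIT | VC [3, 13]
  [6] addr=0x6d blk=13 s=1: VC-HIT | VC [3, 5]
  [7] addr=0x5d blk=11 s=1: MISS | VC [3, 5, 13]
  [8] addr=0x5d blk=11 s=1: L1-HIT | VC [3, 5, 13]
  [9] addr=0x5d blk=11 s=1: L1-HIT | VC [3, 5, 13]
  [10] addr=0x5b blk=11 s=1: L1-HIT | VC [3, 5, 13]
  [11] addr=0x1d blk=3 s=1: VC-HIT | VC [11, 5, 13]
  [12] addr=0x29 blk=5 s=1: VC-HIT | VC [11, 3, 13]
  [13] addr=0x1f blk=3 s=1: VC-HIT | VC [11, 5, 13]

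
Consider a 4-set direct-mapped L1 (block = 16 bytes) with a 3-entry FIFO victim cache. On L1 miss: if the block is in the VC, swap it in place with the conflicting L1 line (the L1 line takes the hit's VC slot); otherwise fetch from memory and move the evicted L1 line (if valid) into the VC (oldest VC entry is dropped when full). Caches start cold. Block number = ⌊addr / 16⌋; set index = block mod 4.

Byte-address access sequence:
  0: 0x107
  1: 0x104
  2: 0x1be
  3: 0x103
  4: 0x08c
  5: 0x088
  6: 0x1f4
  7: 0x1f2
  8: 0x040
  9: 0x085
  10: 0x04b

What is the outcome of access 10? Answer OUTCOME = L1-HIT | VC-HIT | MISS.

OUTCOME = VC-HIT

  [0] addr=0x107 blk=16 s=0: MISS | VC []
  [1] addr=0x104 blk=16 s=0: L1-HIT | VC []
  [2] addr=0x1be blk=27 s=3: MISS | VC []
  [3] addr=0x103 blk=16 s=0: L1-HIT | VC []
  [4] addr=0x8c blk=8 s=0: MISS | VC [16]
  [5] addr=0x88 blk=8 s=0: L1-HIT | VC [16]
  [6] addr=0x1f4 blk=31 s=3: MISS | VC [16, 27]
  [7] addr=0x1f2 blk=31 s=3: L1-HIT | VC [16, 27]
  [8] addr=0x40 blk=4 s=0: MISS | VC [16, 27, 8]
  [9] addr=0x85 blk=8 s=0: VC-HIT | VC [16, 27, 4]
  [10] addr=0x4b blk=4 s=0: VC-HIT | VC [16, 27, 8]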